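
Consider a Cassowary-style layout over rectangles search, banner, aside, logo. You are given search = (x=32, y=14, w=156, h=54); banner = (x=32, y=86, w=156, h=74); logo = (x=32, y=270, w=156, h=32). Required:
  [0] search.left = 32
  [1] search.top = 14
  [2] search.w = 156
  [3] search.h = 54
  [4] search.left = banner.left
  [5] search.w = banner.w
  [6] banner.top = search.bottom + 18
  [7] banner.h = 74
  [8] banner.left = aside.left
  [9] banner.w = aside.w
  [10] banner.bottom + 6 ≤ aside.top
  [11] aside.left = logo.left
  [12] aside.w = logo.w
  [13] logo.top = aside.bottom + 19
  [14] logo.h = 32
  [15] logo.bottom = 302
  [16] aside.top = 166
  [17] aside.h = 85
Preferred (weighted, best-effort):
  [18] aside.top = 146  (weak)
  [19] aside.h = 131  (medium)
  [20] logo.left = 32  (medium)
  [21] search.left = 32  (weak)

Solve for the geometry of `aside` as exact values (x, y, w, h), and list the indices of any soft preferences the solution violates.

1. aside.x = 32  [banner.left = aside.left]
2. aside.w = 156  [banner.w = aside.w]
3. aside.y = 166  [aside.top = 166]
4. aside.h = 85  [aside.h = 85]

aside = (x=32, y=166, w=156, h=85)
violated soft preferences: 18, 19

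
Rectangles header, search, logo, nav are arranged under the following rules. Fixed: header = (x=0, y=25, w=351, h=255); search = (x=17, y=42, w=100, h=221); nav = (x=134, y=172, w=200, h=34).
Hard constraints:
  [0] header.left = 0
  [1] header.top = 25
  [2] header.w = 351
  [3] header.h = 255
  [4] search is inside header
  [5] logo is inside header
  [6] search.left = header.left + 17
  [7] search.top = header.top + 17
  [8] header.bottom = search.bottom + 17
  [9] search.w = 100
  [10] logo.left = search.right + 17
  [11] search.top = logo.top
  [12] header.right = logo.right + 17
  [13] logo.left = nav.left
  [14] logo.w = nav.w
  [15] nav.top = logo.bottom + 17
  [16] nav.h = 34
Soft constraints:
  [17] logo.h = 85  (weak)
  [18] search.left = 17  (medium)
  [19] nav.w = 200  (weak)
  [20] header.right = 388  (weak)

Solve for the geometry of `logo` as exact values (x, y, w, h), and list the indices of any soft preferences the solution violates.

logo = (x=134, y=42, w=200, h=113)
violated soft preferences: 17, 20

1. logo.x = 134  [logo.left = search.right + 17]
2. logo.y = 42  [search.top = logo.top]
3. logo.w = 200  [header.right = logo.right + 17]
4. logo.h = 113  [nav.top = logo.bottom + 17]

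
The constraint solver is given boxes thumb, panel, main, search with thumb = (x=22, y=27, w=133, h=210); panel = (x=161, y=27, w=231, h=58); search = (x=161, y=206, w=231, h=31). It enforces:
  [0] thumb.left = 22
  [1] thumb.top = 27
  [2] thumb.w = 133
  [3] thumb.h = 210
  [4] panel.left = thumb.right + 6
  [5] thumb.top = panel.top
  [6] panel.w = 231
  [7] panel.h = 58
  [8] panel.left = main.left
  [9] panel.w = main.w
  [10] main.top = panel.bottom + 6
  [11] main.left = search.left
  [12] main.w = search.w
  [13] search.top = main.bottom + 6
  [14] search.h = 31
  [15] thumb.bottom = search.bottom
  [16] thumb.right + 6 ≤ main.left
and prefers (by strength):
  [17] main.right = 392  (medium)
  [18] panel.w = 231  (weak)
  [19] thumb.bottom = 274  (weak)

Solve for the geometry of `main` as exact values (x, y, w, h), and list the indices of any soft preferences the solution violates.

1. main.x = 161  [panel.left = main.left]
2. main.w = 231  [panel.w = main.w]
3. main.y = 91  [main.top = panel.bottom + 6]
4. main.h = 109  [search.top = main.bottom + 6]

main = (x=161, y=91, w=231, h=109)
violated soft preferences: 19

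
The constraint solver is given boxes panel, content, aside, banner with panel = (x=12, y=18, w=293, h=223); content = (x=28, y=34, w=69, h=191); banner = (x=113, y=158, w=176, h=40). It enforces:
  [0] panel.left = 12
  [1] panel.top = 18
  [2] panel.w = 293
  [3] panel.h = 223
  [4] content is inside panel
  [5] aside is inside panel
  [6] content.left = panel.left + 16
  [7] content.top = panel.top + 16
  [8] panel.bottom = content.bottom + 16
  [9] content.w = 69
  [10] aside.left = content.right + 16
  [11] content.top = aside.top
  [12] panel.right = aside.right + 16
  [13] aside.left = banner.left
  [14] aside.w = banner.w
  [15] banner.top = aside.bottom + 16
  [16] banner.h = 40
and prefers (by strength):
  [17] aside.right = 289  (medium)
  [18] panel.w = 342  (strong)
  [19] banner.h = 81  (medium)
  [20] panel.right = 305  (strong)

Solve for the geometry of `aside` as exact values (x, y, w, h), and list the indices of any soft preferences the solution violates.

1. aside.x = 113  [aside.left = content.right + 16]
2. aside.y = 34  [content.top = aside.top]
3. aside.w = 176  [panel.right = aside.right + 16]
4. aside.h = 108  [banner.top = aside.bottom + 16]

aside = (x=113, y=34, w=176, h=108)
violated soft preferences: 18, 19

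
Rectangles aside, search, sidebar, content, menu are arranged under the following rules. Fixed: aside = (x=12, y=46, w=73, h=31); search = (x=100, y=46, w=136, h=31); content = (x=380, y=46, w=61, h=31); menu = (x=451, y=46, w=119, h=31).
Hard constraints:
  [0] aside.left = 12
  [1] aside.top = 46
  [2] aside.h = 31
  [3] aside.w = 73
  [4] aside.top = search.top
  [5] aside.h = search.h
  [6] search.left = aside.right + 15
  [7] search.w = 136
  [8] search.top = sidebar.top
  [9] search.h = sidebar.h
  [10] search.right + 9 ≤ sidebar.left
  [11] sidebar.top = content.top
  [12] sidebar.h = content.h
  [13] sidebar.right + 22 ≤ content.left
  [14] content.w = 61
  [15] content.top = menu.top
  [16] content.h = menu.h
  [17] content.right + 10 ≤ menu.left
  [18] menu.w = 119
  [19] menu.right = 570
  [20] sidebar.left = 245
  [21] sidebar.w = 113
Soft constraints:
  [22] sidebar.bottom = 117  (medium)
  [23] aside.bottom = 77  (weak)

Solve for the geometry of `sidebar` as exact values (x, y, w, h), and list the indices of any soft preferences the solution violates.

sidebar = (x=245, y=46, w=113, h=31)
violated soft preferences: 22

1. sidebar.y = 46  [search.top = sidebar.top]
2. sidebar.h = 31  [search.h = sidebar.h]
3. sidebar.x = 245  [sidebar.left = 245]
4. sidebar.w = 113  [sidebar.w = 113]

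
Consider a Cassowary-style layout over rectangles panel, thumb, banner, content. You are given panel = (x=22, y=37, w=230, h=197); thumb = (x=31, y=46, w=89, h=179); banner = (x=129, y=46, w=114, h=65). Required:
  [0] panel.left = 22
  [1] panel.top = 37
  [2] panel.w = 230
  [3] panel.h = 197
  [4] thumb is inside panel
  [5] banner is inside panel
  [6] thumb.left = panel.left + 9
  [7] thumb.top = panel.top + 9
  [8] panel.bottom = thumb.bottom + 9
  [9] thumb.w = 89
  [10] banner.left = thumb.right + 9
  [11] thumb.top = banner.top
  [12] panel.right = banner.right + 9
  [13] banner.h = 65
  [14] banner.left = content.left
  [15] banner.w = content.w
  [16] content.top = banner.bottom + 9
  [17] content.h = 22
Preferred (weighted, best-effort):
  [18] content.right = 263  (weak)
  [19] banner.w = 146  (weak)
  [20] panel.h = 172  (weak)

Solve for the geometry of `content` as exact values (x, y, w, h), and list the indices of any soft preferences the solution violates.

1. content.x = 129  [banner.left = content.left]
2. content.w = 114  [banner.w = content.w]
3. content.y = 120  [content.top = banner.bottom + 9]
4. content.h = 22  [content.h = 22]

content = (x=129, y=120, w=114, h=22)
violated soft preferences: 18, 19, 20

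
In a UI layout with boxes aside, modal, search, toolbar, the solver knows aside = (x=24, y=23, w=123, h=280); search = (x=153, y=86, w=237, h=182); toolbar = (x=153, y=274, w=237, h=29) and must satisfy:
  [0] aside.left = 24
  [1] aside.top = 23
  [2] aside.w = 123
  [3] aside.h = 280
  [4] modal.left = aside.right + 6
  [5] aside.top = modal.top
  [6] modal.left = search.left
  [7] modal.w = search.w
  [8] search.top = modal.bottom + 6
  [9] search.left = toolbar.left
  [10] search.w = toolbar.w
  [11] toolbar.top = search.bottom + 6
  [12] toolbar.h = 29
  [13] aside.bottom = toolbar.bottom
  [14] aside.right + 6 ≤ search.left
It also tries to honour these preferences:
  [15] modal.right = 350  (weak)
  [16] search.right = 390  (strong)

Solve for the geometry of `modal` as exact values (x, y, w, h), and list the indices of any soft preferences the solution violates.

1. modal.x = 153  [modal.left = aside.right + 6]
2. modal.y = 23  [aside.top = modal.top]
3. modal.w = 237  [modal.w = search.w]
4. modal.h = 57  [search.top = modal.bottom + 6]

modal = (x=153, y=23, w=237, h=57)
violated soft preferences: 15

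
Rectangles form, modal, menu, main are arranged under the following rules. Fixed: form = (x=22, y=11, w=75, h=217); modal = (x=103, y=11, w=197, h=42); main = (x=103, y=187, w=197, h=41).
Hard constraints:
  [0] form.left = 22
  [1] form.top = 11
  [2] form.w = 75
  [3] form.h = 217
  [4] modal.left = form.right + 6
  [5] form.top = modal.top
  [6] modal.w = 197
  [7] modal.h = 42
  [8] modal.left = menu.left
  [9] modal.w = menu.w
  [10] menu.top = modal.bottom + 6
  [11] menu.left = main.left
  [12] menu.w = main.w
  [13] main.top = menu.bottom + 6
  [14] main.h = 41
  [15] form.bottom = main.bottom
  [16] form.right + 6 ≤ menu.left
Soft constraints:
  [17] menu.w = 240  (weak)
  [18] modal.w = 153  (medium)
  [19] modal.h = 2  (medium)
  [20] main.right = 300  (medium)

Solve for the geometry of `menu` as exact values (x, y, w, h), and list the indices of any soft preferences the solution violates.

menu = (x=103, y=59, w=197, h=122)
violated soft preferences: 17, 18, 19

1. menu.x = 103  [modal.left = menu.left]
2. menu.w = 197  [modal.w = menu.w]
3. menu.y = 59  [menu.top = modal.bottom + 6]
4. menu.h = 122  [main.top = menu.bottom + 6]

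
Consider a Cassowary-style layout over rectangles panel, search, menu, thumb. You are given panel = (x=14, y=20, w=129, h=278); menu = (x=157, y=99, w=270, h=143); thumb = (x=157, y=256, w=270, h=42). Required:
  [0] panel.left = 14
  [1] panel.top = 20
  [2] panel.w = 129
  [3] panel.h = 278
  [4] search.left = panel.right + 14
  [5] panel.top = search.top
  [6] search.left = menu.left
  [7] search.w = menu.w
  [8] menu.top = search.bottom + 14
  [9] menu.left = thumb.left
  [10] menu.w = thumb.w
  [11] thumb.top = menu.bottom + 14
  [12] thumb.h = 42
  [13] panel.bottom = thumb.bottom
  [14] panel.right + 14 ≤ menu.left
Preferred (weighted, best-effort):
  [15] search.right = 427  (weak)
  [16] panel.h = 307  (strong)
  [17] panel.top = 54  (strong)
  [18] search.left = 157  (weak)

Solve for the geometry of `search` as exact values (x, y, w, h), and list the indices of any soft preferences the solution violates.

search = (x=157, y=20, w=270, h=65)
violated soft preferences: 16, 17

1. search.x = 157  [search.left = panel.right + 14]
2. search.y = 20  [panel.top = search.top]
3. search.w = 270  [search.w = menu.w]
4. search.h = 65  [menu.top = search.bottom + 14]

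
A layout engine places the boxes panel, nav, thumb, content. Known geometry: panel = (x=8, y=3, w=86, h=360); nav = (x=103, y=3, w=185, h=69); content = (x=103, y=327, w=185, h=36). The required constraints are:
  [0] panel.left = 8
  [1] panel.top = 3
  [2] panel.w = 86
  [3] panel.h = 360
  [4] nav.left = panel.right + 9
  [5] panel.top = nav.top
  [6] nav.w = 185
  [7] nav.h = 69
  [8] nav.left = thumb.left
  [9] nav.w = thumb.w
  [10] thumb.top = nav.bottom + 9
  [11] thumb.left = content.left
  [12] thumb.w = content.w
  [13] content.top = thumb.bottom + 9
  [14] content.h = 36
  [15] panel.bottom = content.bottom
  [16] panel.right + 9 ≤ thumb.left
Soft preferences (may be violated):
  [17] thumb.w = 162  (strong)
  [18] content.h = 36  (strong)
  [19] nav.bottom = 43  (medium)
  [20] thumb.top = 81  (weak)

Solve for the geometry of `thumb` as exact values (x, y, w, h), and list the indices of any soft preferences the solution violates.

1. thumb.x = 103  [nav.left = thumb.left]
2. thumb.w = 185  [nav.w = thumb.w]
3. thumb.y = 81  [thumb.top = nav.bottom + 9]
4. thumb.h = 237  [content.top = thumb.bottom + 9]

thumb = (x=103, y=81, w=185, h=237)
violated soft preferences: 17, 19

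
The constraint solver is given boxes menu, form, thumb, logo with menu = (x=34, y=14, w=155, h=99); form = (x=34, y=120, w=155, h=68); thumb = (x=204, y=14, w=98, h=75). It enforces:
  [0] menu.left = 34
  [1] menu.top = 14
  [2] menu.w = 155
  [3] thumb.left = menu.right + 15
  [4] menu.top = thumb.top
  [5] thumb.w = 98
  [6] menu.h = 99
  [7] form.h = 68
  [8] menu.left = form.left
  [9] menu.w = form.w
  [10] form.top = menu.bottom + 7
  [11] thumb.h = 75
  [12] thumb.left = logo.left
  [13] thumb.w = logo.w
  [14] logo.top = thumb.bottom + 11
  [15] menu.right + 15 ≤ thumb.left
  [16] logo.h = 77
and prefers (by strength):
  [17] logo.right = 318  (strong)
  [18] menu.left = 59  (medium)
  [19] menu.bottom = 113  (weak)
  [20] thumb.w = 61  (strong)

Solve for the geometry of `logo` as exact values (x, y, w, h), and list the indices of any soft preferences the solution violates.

logo = (x=204, y=100, w=98, h=77)
violated soft preferences: 17, 18, 20

1. logo.x = 204  [thumb.left = logo.left]
2. logo.w = 98  [thumb.w = logo.w]
3. logo.y = 100  [logo.top = thumb.bottom + 11]
4. logo.h = 77  [logo.h = 77]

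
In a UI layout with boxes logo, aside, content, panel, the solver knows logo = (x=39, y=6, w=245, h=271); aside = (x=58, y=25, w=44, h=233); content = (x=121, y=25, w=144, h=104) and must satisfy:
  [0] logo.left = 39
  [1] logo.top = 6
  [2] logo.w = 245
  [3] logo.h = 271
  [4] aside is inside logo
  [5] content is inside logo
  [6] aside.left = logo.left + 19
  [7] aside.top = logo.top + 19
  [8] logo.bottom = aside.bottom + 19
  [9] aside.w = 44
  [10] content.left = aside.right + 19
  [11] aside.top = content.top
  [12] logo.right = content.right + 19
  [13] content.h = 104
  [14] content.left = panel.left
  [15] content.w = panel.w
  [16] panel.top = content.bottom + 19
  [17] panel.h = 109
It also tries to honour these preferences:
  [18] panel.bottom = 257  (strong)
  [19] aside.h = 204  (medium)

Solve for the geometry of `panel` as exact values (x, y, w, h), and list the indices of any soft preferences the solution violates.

1. panel.x = 121  [content.left = panel.left]
2. panel.w = 144  [content.w = panel.w]
3. panel.y = 148  [panel.top = content.bottom + 19]
4. panel.h = 109  [panel.h = 109]

panel = (x=121, y=148, w=144, h=109)
violated soft preferences: 19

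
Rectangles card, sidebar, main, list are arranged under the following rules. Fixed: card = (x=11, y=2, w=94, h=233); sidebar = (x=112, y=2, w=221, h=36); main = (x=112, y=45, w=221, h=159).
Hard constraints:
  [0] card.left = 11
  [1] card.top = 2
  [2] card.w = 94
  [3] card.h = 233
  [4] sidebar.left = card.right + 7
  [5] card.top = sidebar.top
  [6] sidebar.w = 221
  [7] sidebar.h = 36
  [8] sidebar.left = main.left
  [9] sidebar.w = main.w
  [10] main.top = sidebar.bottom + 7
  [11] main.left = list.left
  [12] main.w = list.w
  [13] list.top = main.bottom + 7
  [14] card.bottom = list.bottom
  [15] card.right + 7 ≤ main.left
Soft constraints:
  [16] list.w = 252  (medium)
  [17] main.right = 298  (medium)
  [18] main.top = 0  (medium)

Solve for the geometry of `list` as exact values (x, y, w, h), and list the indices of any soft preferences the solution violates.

list = (x=112, y=211, w=221, h=24)
violated soft preferences: 16, 17, 18

1. list.x = 112  [main.left = list.left]
2. list.w = 221  [main.w = list.w]
3. list.y = 211  [list.top = main.bottom + 7]
4. list.h = 24  [card.bottom = list.bottom]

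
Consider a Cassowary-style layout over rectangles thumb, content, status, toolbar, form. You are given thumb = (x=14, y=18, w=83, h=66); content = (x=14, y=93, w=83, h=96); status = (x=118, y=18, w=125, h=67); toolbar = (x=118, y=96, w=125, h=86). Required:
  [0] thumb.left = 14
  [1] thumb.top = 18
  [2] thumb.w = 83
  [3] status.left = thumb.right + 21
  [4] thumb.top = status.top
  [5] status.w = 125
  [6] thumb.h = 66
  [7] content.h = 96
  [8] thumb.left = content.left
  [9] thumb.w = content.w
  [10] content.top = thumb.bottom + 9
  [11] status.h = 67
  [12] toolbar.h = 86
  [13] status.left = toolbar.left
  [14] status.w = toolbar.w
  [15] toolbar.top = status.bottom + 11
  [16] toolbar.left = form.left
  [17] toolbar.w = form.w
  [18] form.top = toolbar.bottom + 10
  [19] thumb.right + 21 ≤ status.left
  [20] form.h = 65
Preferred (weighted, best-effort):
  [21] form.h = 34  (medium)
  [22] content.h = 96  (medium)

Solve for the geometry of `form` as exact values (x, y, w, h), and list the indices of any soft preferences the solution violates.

1. form.x = 118  [toolbar.left = form.left]
2. form.w = 125  [toolbar.w = form.w]
3. form.y = 192  [form.top = toolbar.bottom + 10]
4. form.h = 65  [form.h = 65]

form = (x=118, y=192, w=125, h=65)
violated soft preferences: 21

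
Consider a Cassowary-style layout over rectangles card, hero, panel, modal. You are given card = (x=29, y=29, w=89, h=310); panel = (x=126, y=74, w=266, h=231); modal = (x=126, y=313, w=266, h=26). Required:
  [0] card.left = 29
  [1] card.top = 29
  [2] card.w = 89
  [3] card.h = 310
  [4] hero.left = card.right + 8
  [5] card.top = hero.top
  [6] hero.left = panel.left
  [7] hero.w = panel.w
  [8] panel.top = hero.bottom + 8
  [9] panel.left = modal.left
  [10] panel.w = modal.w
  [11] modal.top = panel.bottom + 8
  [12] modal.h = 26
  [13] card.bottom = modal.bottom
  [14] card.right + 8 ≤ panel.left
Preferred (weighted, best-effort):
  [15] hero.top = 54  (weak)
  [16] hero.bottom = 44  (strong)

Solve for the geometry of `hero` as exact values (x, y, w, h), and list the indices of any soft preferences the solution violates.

1. hero.x = 126  [hero.left = card.right + 8]
2. hero.y = 29  [card.top = hero.top]
3. hero.w = 266  [hero.w = panel.w]
4. hero.h = 37  [panel.top = hero.bottom + 8]

hero = (x=126, y=29, w=266, h=37)
violated soft preferences: 15, 16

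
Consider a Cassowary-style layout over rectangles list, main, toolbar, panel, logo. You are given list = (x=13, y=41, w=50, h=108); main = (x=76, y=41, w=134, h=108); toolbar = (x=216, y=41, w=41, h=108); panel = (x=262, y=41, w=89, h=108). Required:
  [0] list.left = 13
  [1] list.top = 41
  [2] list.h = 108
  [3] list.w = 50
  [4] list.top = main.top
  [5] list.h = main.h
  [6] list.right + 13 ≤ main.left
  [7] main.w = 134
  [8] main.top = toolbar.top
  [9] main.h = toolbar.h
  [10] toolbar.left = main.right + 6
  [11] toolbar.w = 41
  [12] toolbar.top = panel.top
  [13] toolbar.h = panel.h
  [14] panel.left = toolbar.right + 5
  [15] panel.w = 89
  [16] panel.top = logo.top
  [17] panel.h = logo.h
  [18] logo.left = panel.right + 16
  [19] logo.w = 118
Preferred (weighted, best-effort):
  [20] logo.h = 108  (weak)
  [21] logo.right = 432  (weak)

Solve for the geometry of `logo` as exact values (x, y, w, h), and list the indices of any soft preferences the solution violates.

logo = (x=367, y=41, w=118, h=108)
violated soft preferences: 21

1. logo.y = 41  [panel.top = logo.top]
2. logo.h = 108  [panel.h = logo.h]
3. logo.x = 367  [logo.left = panel.right + 16]
4. logo.w = 118  [logo.w = 118]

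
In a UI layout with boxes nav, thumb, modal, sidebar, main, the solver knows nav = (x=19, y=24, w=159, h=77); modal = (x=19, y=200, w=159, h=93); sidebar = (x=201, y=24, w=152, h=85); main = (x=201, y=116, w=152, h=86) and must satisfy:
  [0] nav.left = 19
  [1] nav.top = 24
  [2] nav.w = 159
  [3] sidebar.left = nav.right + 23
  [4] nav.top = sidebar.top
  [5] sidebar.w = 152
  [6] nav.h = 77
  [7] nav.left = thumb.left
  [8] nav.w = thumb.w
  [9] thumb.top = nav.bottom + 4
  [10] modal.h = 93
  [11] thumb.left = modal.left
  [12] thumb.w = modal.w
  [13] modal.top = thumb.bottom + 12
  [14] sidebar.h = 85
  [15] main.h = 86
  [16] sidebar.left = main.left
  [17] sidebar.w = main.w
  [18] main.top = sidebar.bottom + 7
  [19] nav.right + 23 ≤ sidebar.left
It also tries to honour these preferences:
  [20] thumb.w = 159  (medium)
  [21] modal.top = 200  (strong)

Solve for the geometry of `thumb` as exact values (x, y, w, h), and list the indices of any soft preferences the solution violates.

1. thumb.x = 19  [nav.left = thumb.left]
2. thumb.w = 159  [nav.w = thumb.w]
3. thumb.y = 105  [thumb.top = nav.bottom + 4]
4. thumb.h = 83  [modal.top = thumb.bottom + 12]

thumb = (x=19, y=105, w=159, h=83)
violated soft preferences: none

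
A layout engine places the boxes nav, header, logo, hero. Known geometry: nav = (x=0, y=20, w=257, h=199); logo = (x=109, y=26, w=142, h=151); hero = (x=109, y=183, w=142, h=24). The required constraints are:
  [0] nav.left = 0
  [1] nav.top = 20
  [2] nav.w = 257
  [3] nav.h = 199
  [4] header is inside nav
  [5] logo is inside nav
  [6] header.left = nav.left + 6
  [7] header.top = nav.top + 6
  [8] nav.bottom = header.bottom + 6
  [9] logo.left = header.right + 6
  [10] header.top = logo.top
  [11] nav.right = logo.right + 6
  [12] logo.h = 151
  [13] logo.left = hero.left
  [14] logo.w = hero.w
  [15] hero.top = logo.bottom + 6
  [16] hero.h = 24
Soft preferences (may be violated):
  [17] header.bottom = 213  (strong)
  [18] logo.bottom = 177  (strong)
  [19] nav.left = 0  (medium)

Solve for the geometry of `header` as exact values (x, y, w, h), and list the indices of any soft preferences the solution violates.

header = (x=6, y=26, w=97, h=187)
violated soft preferences: none

1. header.x = 6  [header.left = nav.left + 6]
2. header.y = 26  [header.top = nav.top + 6]
3. header.h = 187  [nav.bottom = header.bottom + 6]
4. header.w = 97  [logo.left = header.right + 6]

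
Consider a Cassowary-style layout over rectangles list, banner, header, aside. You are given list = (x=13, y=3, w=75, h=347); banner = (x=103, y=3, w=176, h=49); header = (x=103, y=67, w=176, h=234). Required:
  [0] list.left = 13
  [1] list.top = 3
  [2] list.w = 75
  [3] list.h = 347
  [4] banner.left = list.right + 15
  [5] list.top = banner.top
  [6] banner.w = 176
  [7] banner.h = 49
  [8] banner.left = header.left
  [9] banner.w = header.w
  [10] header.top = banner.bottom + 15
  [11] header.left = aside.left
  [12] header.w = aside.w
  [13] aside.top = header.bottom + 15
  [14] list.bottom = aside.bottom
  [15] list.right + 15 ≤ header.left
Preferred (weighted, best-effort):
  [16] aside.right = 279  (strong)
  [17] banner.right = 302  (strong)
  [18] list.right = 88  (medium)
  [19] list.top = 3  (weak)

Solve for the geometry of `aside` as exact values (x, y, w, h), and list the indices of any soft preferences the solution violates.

aside = (x=103, y=316, w=176, h=34)
violated soft preferences: 17

1. aside.x = 103  [header.left = aside.left]
2. aside.w = 176  [header.w = aside.w]
3. aside.y = 316  [aside.top = header.bottom + 15]
4. aside.h = 34  [list.bottom = aside.bottom]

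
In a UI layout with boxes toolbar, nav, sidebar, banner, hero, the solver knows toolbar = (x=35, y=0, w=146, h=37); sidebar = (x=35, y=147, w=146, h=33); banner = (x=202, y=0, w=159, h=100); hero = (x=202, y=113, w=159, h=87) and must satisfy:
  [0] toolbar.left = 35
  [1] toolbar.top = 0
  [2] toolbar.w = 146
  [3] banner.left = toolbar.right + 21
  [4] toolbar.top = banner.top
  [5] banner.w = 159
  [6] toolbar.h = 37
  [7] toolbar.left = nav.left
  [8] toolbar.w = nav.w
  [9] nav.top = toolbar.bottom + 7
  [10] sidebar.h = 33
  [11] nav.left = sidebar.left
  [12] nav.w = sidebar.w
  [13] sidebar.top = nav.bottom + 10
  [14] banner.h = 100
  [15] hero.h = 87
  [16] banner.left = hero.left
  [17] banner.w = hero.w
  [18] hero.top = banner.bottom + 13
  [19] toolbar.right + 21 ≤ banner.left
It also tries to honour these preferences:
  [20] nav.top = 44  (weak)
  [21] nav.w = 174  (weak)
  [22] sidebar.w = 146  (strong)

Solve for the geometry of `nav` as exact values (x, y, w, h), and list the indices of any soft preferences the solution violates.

nav = (x=35, y=44, w=146, h=93)
violated soft preferences: 21

1. nav.x = 35  [toolbar.left = nav.left]
2. nav.w = 146  [toolbar.w = nav.w]
3. nav.y = 44  [nav.top = toolbar.bottom + 7]
4. nav.h = 93  [sidebar.top = nav.bottom + 10]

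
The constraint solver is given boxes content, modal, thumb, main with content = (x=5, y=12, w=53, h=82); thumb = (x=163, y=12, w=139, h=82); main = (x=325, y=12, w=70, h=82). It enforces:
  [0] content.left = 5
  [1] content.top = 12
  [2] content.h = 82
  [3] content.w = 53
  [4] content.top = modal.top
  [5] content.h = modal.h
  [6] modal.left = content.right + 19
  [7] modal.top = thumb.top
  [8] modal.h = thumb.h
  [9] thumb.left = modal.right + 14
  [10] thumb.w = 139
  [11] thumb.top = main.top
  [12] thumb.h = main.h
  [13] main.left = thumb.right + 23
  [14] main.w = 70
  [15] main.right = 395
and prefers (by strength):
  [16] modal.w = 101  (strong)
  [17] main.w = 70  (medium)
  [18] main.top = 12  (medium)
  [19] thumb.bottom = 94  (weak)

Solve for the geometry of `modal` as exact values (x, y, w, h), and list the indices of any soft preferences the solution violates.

modal = (x=77, y=12, w=72, h=82)
violated soft preferences: 16

1. modal.y = 12  [content.top = modal.top]
2. modal.h = 82  [content.h = modal.h]
3. modal.x = 77  [modal.left = content.right + 19]
4. modal.w = 72  [thumb.left = modal.right + 14]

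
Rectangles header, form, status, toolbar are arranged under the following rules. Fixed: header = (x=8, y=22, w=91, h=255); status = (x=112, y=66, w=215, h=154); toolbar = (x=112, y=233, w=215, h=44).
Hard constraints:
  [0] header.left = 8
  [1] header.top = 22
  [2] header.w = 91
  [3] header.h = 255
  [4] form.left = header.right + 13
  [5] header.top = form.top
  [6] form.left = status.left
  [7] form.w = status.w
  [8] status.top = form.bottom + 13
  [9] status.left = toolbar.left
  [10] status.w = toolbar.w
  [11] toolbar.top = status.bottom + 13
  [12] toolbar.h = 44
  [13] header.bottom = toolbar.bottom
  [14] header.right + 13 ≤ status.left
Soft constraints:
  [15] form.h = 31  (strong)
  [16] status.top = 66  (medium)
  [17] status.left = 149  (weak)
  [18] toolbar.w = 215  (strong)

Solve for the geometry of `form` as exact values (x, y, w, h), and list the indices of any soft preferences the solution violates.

1. form.x = 112  [form.left = header.right + 13]
2. form.y = 22  [header.top = form.top]
3. form.w = 215  [form.w = status.w]
4. form.h = 31  [status.top = form.bottom + 13]

form = (x=112, y=22, w=215, h=31)
violated soft preferences: 17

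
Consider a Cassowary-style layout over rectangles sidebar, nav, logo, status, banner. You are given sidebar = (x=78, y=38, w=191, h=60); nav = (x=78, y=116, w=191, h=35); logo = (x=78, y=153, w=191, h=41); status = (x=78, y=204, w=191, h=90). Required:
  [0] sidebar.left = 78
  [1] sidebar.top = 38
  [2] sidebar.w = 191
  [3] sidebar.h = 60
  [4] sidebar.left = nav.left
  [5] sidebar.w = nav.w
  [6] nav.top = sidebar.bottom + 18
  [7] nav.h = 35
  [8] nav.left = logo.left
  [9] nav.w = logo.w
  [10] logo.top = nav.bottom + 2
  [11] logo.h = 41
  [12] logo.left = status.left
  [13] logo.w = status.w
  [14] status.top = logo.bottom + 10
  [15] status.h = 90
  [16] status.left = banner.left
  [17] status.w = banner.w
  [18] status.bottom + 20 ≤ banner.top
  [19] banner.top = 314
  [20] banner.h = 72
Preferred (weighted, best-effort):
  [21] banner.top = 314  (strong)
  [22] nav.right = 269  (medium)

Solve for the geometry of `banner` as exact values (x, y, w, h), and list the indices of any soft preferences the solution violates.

banner = (x=78, y=314, w=191, h=72)
violated soft preferences: none

1. banner.x = 78  [status.left = banner.left]
2. banner.w = 191  [status.w = banner.w]
3. banner.y = 314  [banner.top = 314]
4. banner.h = 72  [banner.h = 72]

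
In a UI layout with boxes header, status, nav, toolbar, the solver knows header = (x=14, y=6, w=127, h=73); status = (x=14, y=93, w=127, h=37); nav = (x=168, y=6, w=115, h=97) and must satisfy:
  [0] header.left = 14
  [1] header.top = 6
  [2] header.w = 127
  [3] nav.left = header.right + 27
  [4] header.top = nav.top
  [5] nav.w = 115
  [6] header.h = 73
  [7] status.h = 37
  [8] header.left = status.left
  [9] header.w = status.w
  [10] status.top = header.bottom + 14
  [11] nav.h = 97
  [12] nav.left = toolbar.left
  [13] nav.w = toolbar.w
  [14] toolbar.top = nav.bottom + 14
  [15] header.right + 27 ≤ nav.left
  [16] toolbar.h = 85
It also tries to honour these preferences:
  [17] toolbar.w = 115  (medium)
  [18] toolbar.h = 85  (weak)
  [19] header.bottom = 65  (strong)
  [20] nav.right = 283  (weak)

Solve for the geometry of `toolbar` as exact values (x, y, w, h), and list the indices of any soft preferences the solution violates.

toolbar = (x=168, y=117, w=115, h=85)
violated soft preferences: 19

1. toolbar.x = 168  [nav.left = toolbar.left]
2. toolbar.w = 115  [nav.w = toolbar.w]
3. toolbar.y = 117  [toolbar.top = nav.bottom + 14]
4. toolbar.h = 85  [toolbar.h = 85]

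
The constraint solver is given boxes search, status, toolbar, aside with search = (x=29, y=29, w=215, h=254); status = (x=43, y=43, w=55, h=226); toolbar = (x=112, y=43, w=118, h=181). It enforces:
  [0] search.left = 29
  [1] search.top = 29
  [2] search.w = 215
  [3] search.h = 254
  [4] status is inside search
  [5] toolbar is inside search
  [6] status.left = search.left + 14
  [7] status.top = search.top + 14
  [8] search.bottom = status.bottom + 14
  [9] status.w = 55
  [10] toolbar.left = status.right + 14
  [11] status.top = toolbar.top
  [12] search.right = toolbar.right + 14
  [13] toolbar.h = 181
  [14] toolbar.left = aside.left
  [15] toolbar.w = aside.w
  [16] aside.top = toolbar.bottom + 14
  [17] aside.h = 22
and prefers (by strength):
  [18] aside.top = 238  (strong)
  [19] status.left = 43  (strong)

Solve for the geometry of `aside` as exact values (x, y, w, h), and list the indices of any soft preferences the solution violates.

aside = (x=112, y=238, w=118, h=22)
violated soft preferences: none

1. aside.x = 112  [toolbar.left = aside.left]
2. aside.w = 118  [toolbar.w = aside.w]
3. aside.y = 238  [aside.top = toolbar.bottom + 14]
4. aside.h = 22  [aside.h = 22]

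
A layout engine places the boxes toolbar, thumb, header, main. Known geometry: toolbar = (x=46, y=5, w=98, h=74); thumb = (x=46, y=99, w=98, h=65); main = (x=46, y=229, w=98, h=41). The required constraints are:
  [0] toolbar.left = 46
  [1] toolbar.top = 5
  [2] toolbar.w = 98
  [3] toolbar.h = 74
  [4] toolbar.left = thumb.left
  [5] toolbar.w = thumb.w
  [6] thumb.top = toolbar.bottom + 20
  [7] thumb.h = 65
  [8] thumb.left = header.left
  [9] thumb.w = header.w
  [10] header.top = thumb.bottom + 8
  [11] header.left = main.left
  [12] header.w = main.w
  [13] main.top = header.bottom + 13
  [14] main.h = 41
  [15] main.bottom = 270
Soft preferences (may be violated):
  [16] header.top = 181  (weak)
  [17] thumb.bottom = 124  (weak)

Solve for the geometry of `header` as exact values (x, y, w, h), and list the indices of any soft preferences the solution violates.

header = (x=46, y=172, w=98, h=44)
violated soft preferences: 16, 17

1. header.x = 46  [thumb.left = header.left]
2. header.w = 98  [thumb.w = header.w]
3. header.y = 172  [header.top = thumb.bottom + 8]
4. header.h = 44  [main.top = header.bottom + 13]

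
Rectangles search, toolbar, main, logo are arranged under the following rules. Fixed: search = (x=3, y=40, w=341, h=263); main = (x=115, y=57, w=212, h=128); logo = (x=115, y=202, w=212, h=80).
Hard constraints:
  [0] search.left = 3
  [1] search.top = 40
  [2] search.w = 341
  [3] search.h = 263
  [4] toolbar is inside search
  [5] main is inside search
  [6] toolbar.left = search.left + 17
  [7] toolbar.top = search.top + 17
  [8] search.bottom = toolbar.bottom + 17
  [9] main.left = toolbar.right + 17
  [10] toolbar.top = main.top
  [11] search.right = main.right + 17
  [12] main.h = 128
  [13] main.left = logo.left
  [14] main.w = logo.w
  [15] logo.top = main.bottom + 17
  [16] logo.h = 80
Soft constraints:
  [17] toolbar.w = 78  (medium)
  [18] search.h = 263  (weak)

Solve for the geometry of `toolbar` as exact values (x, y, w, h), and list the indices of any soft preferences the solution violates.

toolbar = (x=20, y=57, w=78, h=229)
violated soft preferences: none

1. toolbar.x = 20  [toolbar.left = search.left + 17]
2. toolbar.y = 57  [toolbar.top = search.top + 17]
3. toolbar.h = 229  [search.bottom = toolbar.bottom + 17]
4. toolbar.w = 78  [main.left = toolbar.right + 17]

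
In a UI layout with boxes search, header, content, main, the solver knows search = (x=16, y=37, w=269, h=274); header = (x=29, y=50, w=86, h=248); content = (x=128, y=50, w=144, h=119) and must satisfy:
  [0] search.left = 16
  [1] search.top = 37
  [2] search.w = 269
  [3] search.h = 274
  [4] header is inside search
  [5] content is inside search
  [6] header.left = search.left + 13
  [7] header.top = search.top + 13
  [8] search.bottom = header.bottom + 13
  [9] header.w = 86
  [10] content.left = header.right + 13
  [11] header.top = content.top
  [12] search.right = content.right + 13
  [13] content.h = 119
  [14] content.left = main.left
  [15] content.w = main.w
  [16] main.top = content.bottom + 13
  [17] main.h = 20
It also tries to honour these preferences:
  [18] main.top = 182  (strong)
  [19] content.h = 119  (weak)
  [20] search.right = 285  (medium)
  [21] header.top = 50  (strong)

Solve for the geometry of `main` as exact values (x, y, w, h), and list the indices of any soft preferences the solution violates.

main = (x=128, y=182, w=144, h=20)
violated soft preferences: none

1. main.x = 128  [content.left = main.left]
2. main.w = 144  [content.w = main.w]
3. main.y = 182  [main.top = content.bottom + 13]
4. main.h = 20  [main.h = 20]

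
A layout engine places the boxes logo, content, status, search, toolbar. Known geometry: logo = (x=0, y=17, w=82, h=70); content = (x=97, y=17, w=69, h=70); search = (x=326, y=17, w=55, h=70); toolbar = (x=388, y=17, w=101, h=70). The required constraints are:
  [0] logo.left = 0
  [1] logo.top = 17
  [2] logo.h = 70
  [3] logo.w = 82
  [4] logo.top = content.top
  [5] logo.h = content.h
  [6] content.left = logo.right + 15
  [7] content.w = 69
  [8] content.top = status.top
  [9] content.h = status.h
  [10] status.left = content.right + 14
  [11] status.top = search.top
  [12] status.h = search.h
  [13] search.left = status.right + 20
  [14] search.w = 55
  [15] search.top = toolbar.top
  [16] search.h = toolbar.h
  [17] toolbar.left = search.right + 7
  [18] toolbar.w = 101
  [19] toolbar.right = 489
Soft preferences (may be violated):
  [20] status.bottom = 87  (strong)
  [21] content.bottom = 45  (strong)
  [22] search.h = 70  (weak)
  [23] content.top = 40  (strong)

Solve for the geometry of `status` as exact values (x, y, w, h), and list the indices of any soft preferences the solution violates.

status = (x=180, y=17, w=126, h=70)
violated soft preferences: 21, 23

1. status.y = 17  [content.top = status.top]
2. status.h = 70  [content.h = status.h]
3. status.x = 180  [status.left = content.right + 14]
4. status.w = 126  [search.left = status.right + 20]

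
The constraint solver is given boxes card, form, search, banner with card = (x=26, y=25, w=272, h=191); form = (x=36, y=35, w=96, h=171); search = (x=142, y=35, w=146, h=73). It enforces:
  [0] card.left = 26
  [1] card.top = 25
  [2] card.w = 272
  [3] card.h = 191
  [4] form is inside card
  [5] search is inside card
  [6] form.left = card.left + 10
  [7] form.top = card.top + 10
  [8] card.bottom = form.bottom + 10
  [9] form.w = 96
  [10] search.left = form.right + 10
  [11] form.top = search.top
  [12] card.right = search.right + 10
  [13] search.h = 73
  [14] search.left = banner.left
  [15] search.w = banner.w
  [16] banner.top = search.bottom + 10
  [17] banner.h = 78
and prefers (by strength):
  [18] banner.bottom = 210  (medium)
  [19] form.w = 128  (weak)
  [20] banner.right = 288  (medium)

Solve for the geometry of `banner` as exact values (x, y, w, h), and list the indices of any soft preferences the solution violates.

banner = (x=142, y=118, w=146, h=78)
violated soft preferences: 18, 19

1. banner.x = 142  [search.left = banner.left]
2. banner.w = 146  [search.w = banner.w]
3. banner.y = 118  [banner.top = search.bottom + 10]
4. banner.h = 78  [banner.h = 78]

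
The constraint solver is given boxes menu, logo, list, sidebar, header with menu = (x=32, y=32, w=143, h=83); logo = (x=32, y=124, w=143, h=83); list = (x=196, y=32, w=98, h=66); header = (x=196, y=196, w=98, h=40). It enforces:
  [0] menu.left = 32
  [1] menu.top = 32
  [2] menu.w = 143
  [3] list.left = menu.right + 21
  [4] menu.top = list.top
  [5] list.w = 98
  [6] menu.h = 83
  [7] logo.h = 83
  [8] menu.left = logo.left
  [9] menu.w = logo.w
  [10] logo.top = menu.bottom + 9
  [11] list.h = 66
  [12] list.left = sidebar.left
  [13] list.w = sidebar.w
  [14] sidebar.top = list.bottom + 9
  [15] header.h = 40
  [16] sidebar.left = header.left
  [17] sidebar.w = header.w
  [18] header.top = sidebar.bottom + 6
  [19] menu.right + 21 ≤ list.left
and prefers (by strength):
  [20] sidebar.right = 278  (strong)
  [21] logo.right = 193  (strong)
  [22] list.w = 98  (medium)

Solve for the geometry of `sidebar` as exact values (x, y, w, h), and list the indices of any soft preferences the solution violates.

sidebar = (x=196, y=107, w=98, h=83)
violated soft preferences: 20, 21

1. sidebar.x = 196  [list.left = sidebar.left]
2. sidebar.w = 98  [list.w = sidebar.w]
3. sidebar.y = 107  [sidebar.top = list.bottom + 9]
4. sidebar.h = 83  [header.top = sidebar.bottom + 6]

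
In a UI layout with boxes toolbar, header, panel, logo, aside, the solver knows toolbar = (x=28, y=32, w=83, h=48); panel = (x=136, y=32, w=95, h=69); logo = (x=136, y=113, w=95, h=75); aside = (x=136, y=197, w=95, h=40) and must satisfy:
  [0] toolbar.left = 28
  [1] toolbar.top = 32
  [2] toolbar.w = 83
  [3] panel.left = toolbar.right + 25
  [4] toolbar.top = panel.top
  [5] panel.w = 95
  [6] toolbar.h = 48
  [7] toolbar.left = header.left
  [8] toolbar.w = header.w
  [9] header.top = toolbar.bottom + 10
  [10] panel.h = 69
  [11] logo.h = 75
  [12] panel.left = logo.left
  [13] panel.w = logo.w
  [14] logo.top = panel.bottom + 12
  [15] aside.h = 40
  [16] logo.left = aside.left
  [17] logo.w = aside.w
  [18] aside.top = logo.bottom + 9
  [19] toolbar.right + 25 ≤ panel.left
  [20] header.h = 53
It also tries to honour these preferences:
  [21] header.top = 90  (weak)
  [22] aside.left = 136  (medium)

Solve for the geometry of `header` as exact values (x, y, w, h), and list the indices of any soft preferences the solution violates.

1. header.x = 28  [toolbar.left = header.left]
2. header.w = 83  [toolbar.w = header.w]
3. header.y = 90  [header.top = toolbar.bottom + 10]
4. header.h = 53  [header.h = 53]

header = (x=28, y=90, w=83, h=53)
violated soft preferences: none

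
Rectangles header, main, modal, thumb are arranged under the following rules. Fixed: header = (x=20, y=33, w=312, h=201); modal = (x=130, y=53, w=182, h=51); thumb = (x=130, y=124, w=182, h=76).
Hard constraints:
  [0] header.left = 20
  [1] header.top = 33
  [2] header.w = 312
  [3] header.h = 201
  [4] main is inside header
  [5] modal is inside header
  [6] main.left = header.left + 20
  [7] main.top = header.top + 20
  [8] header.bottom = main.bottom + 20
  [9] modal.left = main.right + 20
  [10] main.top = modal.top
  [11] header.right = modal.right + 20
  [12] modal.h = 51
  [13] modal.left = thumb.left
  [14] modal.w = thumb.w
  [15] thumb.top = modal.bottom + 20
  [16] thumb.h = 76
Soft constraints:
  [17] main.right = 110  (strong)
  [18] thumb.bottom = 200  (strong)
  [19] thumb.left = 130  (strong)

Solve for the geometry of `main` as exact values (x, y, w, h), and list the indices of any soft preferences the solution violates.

1. main.x = 40  [main.left = header.left + 20]
2. main.y = 53  [main.top = header.top + 20]
3. main.h = 161  [header.bottom = main.bottom + 20]
4. main.w = 70  [modal.left = main.right + 20]

main = (x=40, y=53, w=70, h=161)
violated soft preferences: none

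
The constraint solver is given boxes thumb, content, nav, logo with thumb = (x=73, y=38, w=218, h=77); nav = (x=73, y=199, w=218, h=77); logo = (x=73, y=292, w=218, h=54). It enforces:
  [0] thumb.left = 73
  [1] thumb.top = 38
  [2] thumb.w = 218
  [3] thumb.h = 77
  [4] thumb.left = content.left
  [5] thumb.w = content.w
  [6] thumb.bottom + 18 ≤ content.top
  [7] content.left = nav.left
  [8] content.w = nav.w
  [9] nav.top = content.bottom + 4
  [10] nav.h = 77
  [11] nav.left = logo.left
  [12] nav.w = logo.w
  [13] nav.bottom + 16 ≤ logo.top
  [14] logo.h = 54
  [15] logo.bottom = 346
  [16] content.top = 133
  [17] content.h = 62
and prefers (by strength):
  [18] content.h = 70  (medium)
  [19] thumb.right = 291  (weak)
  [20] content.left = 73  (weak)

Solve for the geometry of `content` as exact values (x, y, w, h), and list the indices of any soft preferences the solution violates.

1. content.x = 73  [thumb.left = content.left]
2. content.w = 218  [thumb.w = content.w]
3. content.y = 133  [content.top = 133]
4. content.h = 62  [content.h = 62]

content = (x=73, y=133, w=218, h=62)
violated soft preferences: 18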